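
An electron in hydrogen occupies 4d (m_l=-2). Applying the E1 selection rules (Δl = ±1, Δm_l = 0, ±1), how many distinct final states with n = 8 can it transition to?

E1 requires Δl = ±1, so l_f ∈ {1, 3}; with 0 ≤ l_f ≤ n_f−1 = 7, the allowed l_f values are {1, 3}.
For l_f = 1: m_f ∈ {m_i−1, m_i, m_i+1} ∩ [−1, 1] = {-1} → 1 state.
For l_f = 3: m_f ∈ {m_i−1, m_i, m_i+1} ∩ [−3, 3] = {-3, -2, -1} → 3 states.
Total: 4.

4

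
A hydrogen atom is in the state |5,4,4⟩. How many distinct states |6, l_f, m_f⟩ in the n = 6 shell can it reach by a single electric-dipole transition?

4

E1 requires Δl = ±1, so l_f ∈ {3, 5}; with 0 ≤ l_f ≤ n_f−1 = 5, the allowed l_f values are {3, 5}.
For l_f = 3: m_f ∈ {m_i−1, m_i, m_i+1} ∩ [−3, 3] = {3} → 1 state.
For l_f = 5: m_f ∈ {m_i−1, m_i, m_i+1} ∩ [−5, 5] = {3, 4, 5} → 3 states.
Total: 4.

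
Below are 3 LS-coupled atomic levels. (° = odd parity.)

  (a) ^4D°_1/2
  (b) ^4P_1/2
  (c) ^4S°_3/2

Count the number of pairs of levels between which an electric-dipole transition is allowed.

2

(a)–(b): allowed.
(a)–(c): forbidden (parity, ΔL).
(b)–(c): allowed.
Allowed pairs: 2 of 3.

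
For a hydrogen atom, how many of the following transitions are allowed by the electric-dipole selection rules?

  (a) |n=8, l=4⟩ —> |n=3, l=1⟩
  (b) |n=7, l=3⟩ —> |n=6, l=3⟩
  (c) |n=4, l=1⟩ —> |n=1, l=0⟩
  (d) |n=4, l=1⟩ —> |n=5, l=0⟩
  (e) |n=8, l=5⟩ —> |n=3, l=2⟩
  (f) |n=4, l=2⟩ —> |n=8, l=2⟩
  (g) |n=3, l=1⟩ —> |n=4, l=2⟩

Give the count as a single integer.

(a) forbidden — Δl = -3 (E1 requires Δl = ±1)
(b) forbidden — Δl = +0 (E1 requires Δl = ±1)
(c) allowed
(d) allowed
(e) forbidden — Δl = -3 (E1 requires Δl = ±1)
(f) forbidden — Δl = +0 (E1 requires Δl = ±1)
(g) allowed
Total allowed: 3 of 7.

3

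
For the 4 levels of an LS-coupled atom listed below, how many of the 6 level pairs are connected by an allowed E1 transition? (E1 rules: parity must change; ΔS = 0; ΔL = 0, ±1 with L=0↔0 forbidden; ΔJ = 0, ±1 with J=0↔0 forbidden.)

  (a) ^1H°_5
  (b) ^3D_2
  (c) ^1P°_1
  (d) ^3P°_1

1

(a)–(b): forbidden (ΔS, ΔL, ΔJ).
(a)–(c): forbidden (parity, ΔL, ΔJ).
(a)–(d): forbidden (parity, ΔS, ΔL, ΔJ).
(b)–(c): forbidden (ΔS).
(b)–(d): allowed.
(c)–(d): forbidden (parity, ΔS).
Allowed pairs: 1 of 6.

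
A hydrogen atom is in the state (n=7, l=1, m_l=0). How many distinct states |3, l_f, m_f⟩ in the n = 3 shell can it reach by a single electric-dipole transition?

E1 requires Δl = ±1, so l_f ∈ {0, 2}; with 0 ≤ l_f ≤ n_f−1 = 2, the allowed l_f values are {0, 2}.
For l_f = 0: m_f ∈ {m_i−1, m_i, m_i+1} ∩ [−0, 0] = {0} → 1 state.
For l_f = 2: m_f ∈ {m_i−1, m_i, m_i+1} ∩ [−2, 2] = {-1, 0, 1} → 3 states.
Total: 4.

4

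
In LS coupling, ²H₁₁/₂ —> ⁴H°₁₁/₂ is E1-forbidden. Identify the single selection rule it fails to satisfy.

Initial level: S=1/2, L=5, J=11/2, parity even. Final level: S=3/2, L=5, J=11/2, parity odd.
Parity must change: even → odd — ok.
ΔS = 0: S: 1/2 → 3/2 — fails.
ΔL = 0, ±1 (not L=0↔0): L: 5 → 5, ΔL = +0 — ok.
ΔJ = 0, ±1 (not J=0↔0): J: 11/2 → 11/2, ΔJ = +0 — ok.

the ΔS = 0 rule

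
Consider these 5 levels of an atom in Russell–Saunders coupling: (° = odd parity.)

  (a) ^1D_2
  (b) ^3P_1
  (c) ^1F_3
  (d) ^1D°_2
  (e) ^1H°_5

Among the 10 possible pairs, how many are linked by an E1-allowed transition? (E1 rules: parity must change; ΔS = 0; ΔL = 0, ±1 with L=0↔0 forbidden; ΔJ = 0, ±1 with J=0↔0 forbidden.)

(a)–(b): forbidden (parity, ΔS).
(a)–(c): forbidden (parity).
(a)–(d): allowed.
(a)–(e): forbidden (ΔL, ΔJ).
(b)–(c): forbidden (parity, ΔS, ΔL, ΔJ).
(b)–(d): forbidden (ΔS).
(b)–(e): forbidden (ΔS, ΔL, ΔJ).
(c)–(d): allowed.
(c)–(e): forbidden (ΔL, ΔJ).
(d)–(e): forbidden (parity, ΔL, ΔJ).
Allowed pairs: 2 of 10.

2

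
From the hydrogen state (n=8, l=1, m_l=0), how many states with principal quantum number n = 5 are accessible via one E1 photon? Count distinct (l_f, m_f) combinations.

4

E1 requires Δl = ±1, so l_f ∈ {0, 2}; with 0 ≤ l_f ≤ n_f−1 = 4, the allowed l_f values are {0, 2}.
For l_f = 0: m_f ∈ {m_i−1, m_i, m_i+1} ∩ [−0, 0] = {0} → 1 state.
For l_f = 2: m_f ∈ {m_i−1, m_i, m_i+1} ∩ [−2, 2] = {-1, 0, 1} → 3 states.
Total: 4.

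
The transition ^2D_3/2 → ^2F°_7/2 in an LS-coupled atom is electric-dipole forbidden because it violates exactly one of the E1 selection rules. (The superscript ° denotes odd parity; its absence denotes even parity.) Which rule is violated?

the ΔJ = 0, ±1 rule

Reading off the term symbols: S 1/2→1/2, L 2→3, J 3/2→7/2, parity even→odd.
Parity must change: even → odd — satisfied.
ΔS = 0: S: 1/2 → 1/2 — satisfied.
ΔL = 0, ±1 (not L=0↔0): L: 2 → 3, ΔL = +1 — satisfied.
ΔJ = 0, ±1 (not J=0↔0): J: 3/2 → 7/2, ΔJ = +2 — violated.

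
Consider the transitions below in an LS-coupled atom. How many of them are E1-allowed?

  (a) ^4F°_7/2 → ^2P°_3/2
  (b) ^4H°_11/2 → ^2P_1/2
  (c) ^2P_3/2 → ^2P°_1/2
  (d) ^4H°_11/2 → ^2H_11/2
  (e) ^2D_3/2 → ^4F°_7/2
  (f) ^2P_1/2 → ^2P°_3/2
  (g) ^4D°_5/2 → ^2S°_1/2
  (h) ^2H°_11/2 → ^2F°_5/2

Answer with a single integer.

2

(a) forbidden (parity, ΔS, ΔL, ΔJ fail)
(b) forbidden (ΔS, ΔL, ΔJ fail)
(c) allowed
(d) forbidden (ΔS fails)
(e) forbidden (ΔS, ΔJ fail)
(f) allowed
(g) forbidden (parity, ΔS, ΔL, ΔJ fail)
(h) forbidden (parity, ΔL, ΔJ fail)
Total allowed: 2 of 8.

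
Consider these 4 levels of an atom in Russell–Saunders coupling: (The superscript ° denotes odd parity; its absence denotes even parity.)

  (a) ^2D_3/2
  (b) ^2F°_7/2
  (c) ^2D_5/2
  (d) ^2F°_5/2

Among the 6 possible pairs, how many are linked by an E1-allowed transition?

(a)–(b): forbidden (ΔJ).
(a)–(c): forbidden (parity).
(a)–(d): allowed.
(b)–(c): allowed.
(b)–(d): forbidden (parity).
(c)–(d): allowed.
Allowed pairs: 3 of 6.

3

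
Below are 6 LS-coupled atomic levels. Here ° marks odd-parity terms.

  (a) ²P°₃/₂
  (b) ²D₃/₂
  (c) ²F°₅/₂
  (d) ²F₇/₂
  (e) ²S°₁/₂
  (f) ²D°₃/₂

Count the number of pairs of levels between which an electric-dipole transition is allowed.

(a)–(b): allowed.
(a)–(c): forbidden (parity, ΔL).
(a)–(d): forbidden (ΔL, ΔJ).
(a)–(e): forbidden (parity).
(a)–(f): forbidden (parity).
(b)–(c): allowed.
(b)–(d): forbidden (parity, ΔJ).
(b)–(e): forbidden (ΔL).
(b)–(f): allowed.
(c)–(d): allowed.
(c)–(e): forbidden (parity, ΔL, ΔJ).
(c)–(f): forbidden (parity).
(d)–(e): forbidden (ΔL, ΔJ).
(d)–(f): forbidden (ΔJ).
(e)–(f): forbidden (parity, ΔL).
Allowed pairs: 4 of 15.

4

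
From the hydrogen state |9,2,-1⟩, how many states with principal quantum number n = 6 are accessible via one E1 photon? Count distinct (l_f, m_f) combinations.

E1 requires Δl = ±1, so l_f ∈ {1, 3}; with 0 ≤ l_f ≤ n_f−1 = 5, the allowed l_f values are {1, 3}.
For l_f = 1: m_f ∈ {m_i−1, m_i, m_i+1} ∩ [−1, 1] = {-1, 0} → 2 states.
For l_f = 3: m_f ∈ {m_i−1, m_i, m_i+1} ∩ [−3, 3] = {-2, -1, 0} → 3 states.
Total: 5.

5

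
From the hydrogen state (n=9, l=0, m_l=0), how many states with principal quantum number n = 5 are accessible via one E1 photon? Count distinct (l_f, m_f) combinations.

3

E1 requires Δl = ±1, so l_f ∈ {-1, 1}; with 0 ≤ l_f ≤ n_f−1 = 4, the allowed l_f values are {1}.
For l_f = 1: m_f ∈ {m_i−1, m_i, m_i+1} ∩ [−1, 1] = {-1, 0, 1} → 3 states.
Total: 3.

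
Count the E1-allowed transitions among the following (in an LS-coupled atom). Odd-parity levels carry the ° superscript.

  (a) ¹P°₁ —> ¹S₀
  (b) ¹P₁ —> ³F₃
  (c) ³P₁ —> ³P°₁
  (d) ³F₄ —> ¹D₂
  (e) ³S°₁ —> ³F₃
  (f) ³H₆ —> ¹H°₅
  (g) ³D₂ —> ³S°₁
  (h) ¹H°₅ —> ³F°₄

(a) allowed
(b) forbidden (parity, ΔS, ΔL, ΔJ fail)
(c) allowed
(d) forbidden (parity, ΔS, ΔJ fail)
(e) forbidden (ΔL, ΔJ fail)
(f) forbidden (ΔS fails)
(g) forbidden (ΔL fails)
(h) forbidden (parity, ΔS, ΔL fail)
Total allowed: 2 of 8.

2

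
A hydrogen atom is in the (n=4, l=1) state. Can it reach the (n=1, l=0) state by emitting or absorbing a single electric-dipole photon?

Initial l = 1, final l = 0, so Δl = -1. E1 requires Δl = ±1: passes.
All E1 selection rules are satisfied.

allowed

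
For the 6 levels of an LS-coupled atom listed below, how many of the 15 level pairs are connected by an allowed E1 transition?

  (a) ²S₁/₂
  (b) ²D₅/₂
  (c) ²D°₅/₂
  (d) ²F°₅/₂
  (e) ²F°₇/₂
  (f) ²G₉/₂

(a)–(b): forbidden (parity, ΔL, ΔJ).
(a)–(c): forbidden (ΔL, ΔJ).
(a)–(d): forbidden (ΔL, ΔJ).
(a)–(e): forbidden (ΔL, ΔJ).
(a)–(f): forbidden (parity, ΔL, ΔJ).
(b)–(c): allowed.
(b)–(d): allowed.
(b)–(e): allowed.
(b)–(f): forbidden (parity, ΔL, ΔJ).
(c)–(d): forbidden (parity).
(c)–(e): forbidden (parity).
(c)–(f): forbidden (ΔL, ΔJ).
(d)–(e): forbidden (parity).
(d)–(f): forbidden (ΔJ).
(e)–(f): allowed.
Allowed pairs: 4 of 15.

4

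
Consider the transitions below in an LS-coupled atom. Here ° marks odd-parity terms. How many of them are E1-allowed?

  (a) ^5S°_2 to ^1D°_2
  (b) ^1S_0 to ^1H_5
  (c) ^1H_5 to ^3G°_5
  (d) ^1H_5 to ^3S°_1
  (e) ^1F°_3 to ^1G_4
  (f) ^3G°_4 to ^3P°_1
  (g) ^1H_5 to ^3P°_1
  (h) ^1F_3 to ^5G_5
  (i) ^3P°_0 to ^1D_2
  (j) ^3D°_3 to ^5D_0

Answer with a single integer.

1

(a) forbidden (parity, ΔS, ΔL fail)
(b) forbidden (parity, ΔL, ΔJ fail)
(c) forbidden (ΔS fails)
(d) forbidden (ΔS, ΔL, ΔJ fail)
(e) allowed
(f) forbidden (parity, ΔL, ΔJ fail)
(g) forbidden (ΔS, ΔL, ΔJ fail)
(h) forbidden (parity, ΔS, ΔJ fail)
(i) forbidden (ΔS, ΔJ fail)
(j) forbidden (ΔS, ΔJ fail)
Total allowed: 1 of 10.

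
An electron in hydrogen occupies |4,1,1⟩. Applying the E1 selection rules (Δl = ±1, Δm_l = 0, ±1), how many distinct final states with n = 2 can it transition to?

E1 requires Δl = ±1, so l_f ∈ {0, 2}; with 0 ≤ l_f ≤ n_f−1 = 1, the allowed l_f values are {0}.
For l_f = 0: m_f ∈ {m_i−1, m_i, m_i+1} ∩ [−0, 0] = {0} → 1 state.
Total: 1.

1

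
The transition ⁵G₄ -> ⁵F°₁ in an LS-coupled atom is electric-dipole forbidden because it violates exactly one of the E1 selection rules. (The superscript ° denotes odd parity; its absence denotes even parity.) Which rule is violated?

the ΔJ = 0, ±1 rule

Initial level: S=2, L=4, J=4, parity even. Final level: S=2, L=3, J=1, parity odd.
Parity must change: even → odd — passes.
ΔS = 0: S: 2 → 2 — passes.
ΔL = 0, ±1 (not L=0↔0): L: 4 → 3, ΔL = -1 — passes.
ΔJ = 0, ±1 (not J=0↔0): J: 4 → 1, ΔJ = -3 — fails.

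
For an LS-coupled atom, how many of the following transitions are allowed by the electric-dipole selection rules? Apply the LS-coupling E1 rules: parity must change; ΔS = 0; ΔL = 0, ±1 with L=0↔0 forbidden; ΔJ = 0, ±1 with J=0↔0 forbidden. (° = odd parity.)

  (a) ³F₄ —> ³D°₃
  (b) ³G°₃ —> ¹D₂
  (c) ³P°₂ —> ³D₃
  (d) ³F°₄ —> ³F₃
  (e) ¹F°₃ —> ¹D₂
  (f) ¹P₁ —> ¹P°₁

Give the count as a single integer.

5

(a) allowed
(b) forbidden (ΔS, ΔL fail)
(c) allowed
(d) allowed
(e) allowed
(f) allowed
Total allowed: 5 of 6.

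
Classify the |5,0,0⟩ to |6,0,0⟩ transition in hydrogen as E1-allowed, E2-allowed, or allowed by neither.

Δl = 0 − 0 = +0; l_i + l_f = 0.
Δm_l = +0.
E1 (Δl = ±1, |Δm_l| ≤ 1): not satisfied.
E2 (Δl = 0,±2, l_i+l_f ≥ 2, |Δm_l| ≤ 2): not satisfied.

neither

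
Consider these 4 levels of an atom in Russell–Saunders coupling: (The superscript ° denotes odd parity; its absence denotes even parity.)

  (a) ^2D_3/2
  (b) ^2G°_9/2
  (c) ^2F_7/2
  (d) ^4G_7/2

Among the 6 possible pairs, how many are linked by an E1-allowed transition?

(a)–(b): forbidden (ΔL, ΔJ).
(a)–(c): forbidden (parity, ΔJ).
(a)–(d): forbidden (parity, ΔS, ΔL, ΔJ).
(b)–(c): allowed.
(b)–(d): forbidden (ΔS).
(c)–(d): forbidden (parity, ΔS).
Allowed pairs: 1 of 6.

1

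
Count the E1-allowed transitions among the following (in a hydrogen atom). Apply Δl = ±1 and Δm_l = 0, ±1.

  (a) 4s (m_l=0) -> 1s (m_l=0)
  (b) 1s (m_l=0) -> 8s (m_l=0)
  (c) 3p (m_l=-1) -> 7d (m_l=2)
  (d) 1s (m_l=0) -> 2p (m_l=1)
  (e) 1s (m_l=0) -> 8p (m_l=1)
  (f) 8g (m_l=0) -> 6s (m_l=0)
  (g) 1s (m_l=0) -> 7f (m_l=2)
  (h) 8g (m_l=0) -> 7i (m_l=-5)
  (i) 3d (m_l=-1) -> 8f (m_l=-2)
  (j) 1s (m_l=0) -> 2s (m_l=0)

(a) forbidden — Δl = +0 (E1 requires Δl = ±1)
(b) forbidden — Δl = +0 (E1 requires Δl = ±1)
(c) forbidden — Δm_l = +3 (E1 requires Δm_l = 0, ±1)
(d) allowed
(e) allowed
(f) forbidden — Δl = -4 (E1 requires Δl = ±1)
(g) forbidden — Δl = +3 (E1 requires Δl = ±1); Δm_l = +2 (E1 requires Δm_l = 0, ±1)
(h) forbidden — Δl = +2 (E1 requires Δl = ±1); Δm_l = -5 (E1 requires Δm_l = 0, ±1)
(i) allowed
(j) forbidden — Δl = +0 (E1 requires Δl = ±1)
Total allowed: 3 of 10.

3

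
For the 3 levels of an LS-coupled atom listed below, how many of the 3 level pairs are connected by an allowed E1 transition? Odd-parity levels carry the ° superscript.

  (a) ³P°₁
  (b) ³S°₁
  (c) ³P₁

(a)–(b): forbidden (parity).
(a)–(c): allowed.
(b)–(c): allowed.
Allowed pairs: 2 of 3.

2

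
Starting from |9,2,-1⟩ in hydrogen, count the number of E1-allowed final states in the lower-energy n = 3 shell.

E1 requires Δl = ±1, so l_f ∈ {1, 3}; with 0 ≤ l_f ≤ n_f−1 = 2, the allowed l_f values are {1}.
For l_f = 1: m_f ∈ {m_i−1, m_i, m_i+1} ∩ [−1, 1] = {-1, 0} → 2 states.
Total: 2.

2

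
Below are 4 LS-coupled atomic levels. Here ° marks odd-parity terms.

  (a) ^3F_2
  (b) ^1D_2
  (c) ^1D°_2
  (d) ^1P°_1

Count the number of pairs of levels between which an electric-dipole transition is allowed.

(a)–(b): forbidden (parity, ΔS).
(a)–(c): forbidden (ΔS).
(a)–(d): forbidden (ΔS, ΔL).
(b)–(c): allowed.
(b)–(d): allowed.
(c)–(d): forbidden (parity).
Allowed pairs: 2 of 6.

2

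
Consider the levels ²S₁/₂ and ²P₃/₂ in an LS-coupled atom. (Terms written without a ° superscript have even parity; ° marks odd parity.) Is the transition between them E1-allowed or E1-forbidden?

Parity must change: even → even — ✗.
ΔS = 0: S: 1/2 → 1/2 — ✓.
ΔL = 0, ±1 (not L=0↔0): L: 0 → 1, ΔL = +1 — ✓.
ΔJ = 0, ±1 (not J=0↔0): J: 1/2 → 3/2, ΔJ = +1 — ✓.
Rule(s) violated: parity.

forbidden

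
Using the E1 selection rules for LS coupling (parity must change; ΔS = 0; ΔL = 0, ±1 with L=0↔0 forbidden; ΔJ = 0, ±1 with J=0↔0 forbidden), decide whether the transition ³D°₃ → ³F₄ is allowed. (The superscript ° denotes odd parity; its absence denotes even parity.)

Initial level: S=1, L=2, J=3, parity odd. Final level: S=1, L=3, J=4, parity even.
ΔL = 0, ±1 (not L=0↔0): L: 2 → 3, ΔL = +1 — ok.
ΔJ = 0, ±1 (not J=0↔0): J: 3 → 4, ΔJ = +1 — ok.
ΔS = 0: S: 1 → 1 — ok.
Parity must change: odd → even — ok.
All four E1 rules are satisfied.

allowed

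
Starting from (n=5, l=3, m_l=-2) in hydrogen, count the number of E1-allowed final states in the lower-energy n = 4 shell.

2

E1 requires Δl = ±1, so l_f ∈ {2, 4}; with 0 ≤ l_f ≤ n_f−1 = 3, the allowed l_f values are {2}.
For l_f = 2: m_f ∈ {m_i−1, m_i, m_i+1} ∩ [−2, 2] = {-2, -1} → 2 states.
Total: 2.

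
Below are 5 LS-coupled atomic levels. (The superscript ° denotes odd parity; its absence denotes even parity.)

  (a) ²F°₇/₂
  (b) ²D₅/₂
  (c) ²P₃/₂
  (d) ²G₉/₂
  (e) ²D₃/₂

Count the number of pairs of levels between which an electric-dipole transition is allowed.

(a)–(b): allowed.
(a)–(c): forbidden (ΔL, ΔJ).
(a)–(d): allowed.
(a)–(e): forbidden (ΔJ).
(b)–(c): forbidden (parity).
(b)–(d): forbidden (parity, ΔL, ΔJ).
(b)–(e): forbidden (parity).
(c)–(d): forbidden (parity, ΔL, ΔJ).
(c)–(e): forbidden (parity).
(d)–(e): forbidden (parity, ΔL, ΔJ).
Allowed pairs: 2 of 10.

2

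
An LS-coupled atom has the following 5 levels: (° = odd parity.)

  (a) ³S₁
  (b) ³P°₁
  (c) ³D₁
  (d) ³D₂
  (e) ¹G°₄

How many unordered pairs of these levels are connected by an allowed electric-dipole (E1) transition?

3

(a)–(b): allowed.
(a)–(c): forbidden (parity, ΔL).
(a)–(d): forbidden (parity, ΔL).
(a)–(e): forbidden (ΔS, ΔL, ΔJ).
(b)–(c): allowed.
(b)–(d): allowed.
(b)–(e): forbidden (parity, ΔS, ΔL, ΔJ).
(c)–(d): forbidden (parity).
(c)–(e): forbidden (ΔS, ΔL, ΔJ).
(d)–(e): forbidden (ΔS, ΔL, ΔJ).
Allowed pairs: 3 of 10.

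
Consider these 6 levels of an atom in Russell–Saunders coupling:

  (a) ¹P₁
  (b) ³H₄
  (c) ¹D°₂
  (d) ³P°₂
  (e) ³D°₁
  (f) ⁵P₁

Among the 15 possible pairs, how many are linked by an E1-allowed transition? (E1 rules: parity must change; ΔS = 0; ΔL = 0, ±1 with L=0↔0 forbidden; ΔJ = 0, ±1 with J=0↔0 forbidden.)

(a)–(b): forbidden (parity, ΔS, ΔL, ΔJ).
(a)–(c): allowed.
(a)–(d): forbidden (ΔS).
(a)–(e): forbidden (ΔS).
(a)–(f): forbidden (parity, ΔS).
(b)–(c): forbidden (ΔS, ΔL, ΔJ).
(b)–(d): forbidden (ΔL, ΔJ).
(b)–(e): forbidden (ΔL, ΔJ).
(b)–(f): forbidden (parity, ΔS, ΔL, ΔJ).
(c)–(d): forbidden (parity, ΔS).
(c)–(e): forbidden (parity, ΔS).
(c)–(f): forbidden (ΔS).
(d)–(e): forbidden (parity).
(d)–(f): forbidden (ΔS).
(e)–(f): forbidden (ΔS).
Allowed pairs: 1 of 15.

1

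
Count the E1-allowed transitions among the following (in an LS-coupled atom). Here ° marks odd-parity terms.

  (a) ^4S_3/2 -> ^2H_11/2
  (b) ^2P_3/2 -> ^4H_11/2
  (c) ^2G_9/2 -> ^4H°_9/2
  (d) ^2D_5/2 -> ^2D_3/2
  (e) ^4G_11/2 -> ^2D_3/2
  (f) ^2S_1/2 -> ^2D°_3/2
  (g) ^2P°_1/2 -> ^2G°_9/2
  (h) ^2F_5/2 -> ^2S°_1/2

0

(a) forbidden (parity, ΔS, ΔL, ΔJ fail)
(b) forbidden (parity, ΔS, ΔL, ΔJ fail)
(c) forbidden (ΔS fails)
(d) forbidden (parity fails)
(e) forbidden (parity, ΔS, ΔL, ΔJ fail)
(f) forbidden (ΔL fails)
(g) forbidden (parity, ΔL, ΔJ fail)
(h) forbidden (ΔL, ΔJ fail)
Total allowed: 0 of 8.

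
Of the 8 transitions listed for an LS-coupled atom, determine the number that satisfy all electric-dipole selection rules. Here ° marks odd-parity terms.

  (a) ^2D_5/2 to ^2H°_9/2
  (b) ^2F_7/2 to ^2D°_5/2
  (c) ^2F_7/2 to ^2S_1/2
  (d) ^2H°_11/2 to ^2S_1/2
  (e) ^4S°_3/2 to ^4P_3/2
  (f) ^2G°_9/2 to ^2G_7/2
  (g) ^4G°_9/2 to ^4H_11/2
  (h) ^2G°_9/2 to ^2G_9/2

(a) forbidden (ΔL, ΔJ fail)
(b) allowed
(c) forbidden (parity, ΔL, ΔJ fail)
(d) forbidden (ΔL, ΔJ fail)
(e) allowed
(f) allowed
(g) allowed
(h) allowed
Total allowed: 5 of 8.

5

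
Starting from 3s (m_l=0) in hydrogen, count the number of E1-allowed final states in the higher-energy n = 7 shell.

3

E1 requires Δl = ±1, so l_f ∈ {-1, 1}; with 0 ≤ l_f ≤ n_f−1 = 6, the allowed l_f values are {1}.
For l_f = 1: m_f ∈ {m_i−1, m_i, m_i+1} ∩ [−1, 1] = {-1, 0, 1} → 3 states.
Total: 3.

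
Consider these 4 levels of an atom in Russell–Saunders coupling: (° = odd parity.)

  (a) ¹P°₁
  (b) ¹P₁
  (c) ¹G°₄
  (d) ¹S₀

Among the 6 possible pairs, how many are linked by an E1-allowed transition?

(a)–(b): allowed.
(a)–(c): forbidden (parity, ΔL, ΔJ).
(a)–(d): allowed.
(b)–(c): forbidden (ΔL, ΔJ).
(b)–(d): forbidden (parity).
(c)–(d): forbidden (ΔL, ΔJ).
Allowed pairs: 2 of 6.

2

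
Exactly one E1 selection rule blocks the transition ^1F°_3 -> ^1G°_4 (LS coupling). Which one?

Parity must change: odd → odd — fails.
ΔS = 0: S: 0 → 0 — ok.
ΔL = 0, ±1 (not L=0↔0): L: 3 → 4, ΔL = +1 — ok.
ΔJ = 0, ±1 (not J=0↔0): J: 3 → 4, ΔJ = +1 — ok.

parity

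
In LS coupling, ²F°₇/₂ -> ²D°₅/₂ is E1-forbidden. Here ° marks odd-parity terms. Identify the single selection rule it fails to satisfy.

Reading off the term symbols: S 1/2→1/2, L 3→2, J 7/2→5/2, parity odd→odd.
Parity must change: odd → odd — fails.
ΔS = 0: S: 1/2 → 1/2 — ok.
ΔL = 0, ±1 (not L=0↔0): L: 3 → 2, ΔL = -1 — ok.
ΔJ = 0, ±1 (not J=0↔0): J: 7/2 → 5/2, ΔJ = -1 — ok.

parity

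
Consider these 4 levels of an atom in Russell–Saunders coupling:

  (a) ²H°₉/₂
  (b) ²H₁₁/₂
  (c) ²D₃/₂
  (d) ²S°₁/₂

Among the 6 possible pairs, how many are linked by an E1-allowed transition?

1

(a)–(b): allowed.
(a)–(c): forbidden (ΔL, ΔJ).
(a)–(d): forbidden (parity, ΔL, ΔJ).
(b)–(c): forbidden (parity, ΔL, ΔJ).
(b)–(d): forbidden (ΔL, ΔJ).
(c)–(d): forbidden (ΔL).
Allowed pairs: 1 of 6.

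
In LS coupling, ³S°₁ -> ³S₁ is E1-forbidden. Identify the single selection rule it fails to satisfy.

Reading off the term symbols: S 1→1, L 0→0, J 1→1, parity odd→even.
Parity must change: odd → even — ok.
ΔS = 0: S: 1 → 1 — ok.
ΔL = 0, ±1 (not L=0↔0): L: 0 → 0, ΔL = +0 — fails.
ΔJ = 0, ±1 (not J=0↔0): J: 1 → 1, ΔJ = +0 — ok.

the L=0 ↔ L=0 exclusion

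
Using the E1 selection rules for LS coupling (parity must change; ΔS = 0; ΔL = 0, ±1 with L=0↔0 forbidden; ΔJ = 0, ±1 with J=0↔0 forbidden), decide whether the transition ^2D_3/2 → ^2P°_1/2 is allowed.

allowed

ΔL = 0, ±1 (not L=0↔0): L: 2 → 1, ΔL = -1 — passes.
Parity must change: even → odd — passes.
ΔS = 0: S: 1/2 → 1/2 — passes.
ΔJ = 0, ±1 (not J=0↔0): J: 3/2 → 1/2, ΔJ = -1 — passes.
All four E1 rules are satisfied.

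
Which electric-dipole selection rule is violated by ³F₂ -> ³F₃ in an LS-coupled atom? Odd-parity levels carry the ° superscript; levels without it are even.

parity

Initial level: S=1, L=3, J=2, parity even. Final level: S=1, L=3, J=3, parity even.
Parity must change: even → even — violated.
ΔS = 0: S: 1 → 1 — satisfied.
ΔL = 0, ±1 (not L=0↔0): L: 3 → 3, ΔL = +0 — satisfied.
ΔJ = 0, ±1 (not J=0↔0): J: 2 → 3, ΔJ = +1 — satisfied.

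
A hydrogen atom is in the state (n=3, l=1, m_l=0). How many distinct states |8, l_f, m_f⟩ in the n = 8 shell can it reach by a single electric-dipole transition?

E1 requires Δl = ±1, so l_f ∈ {0, 2}; with 0 ≤ l_f ≤ n_f−1 = 7, the allowed l_f values are {0, 2}.
For l_f = 0: m_f ∈ {m_i−1, m_i, m_i+1} ∩ [−0, 0] = {0} → 1 state.
For l_f = 2: m_f ∈ {m_i−1, m_i, m_i+1} ∩ [−2, 2] = {-1, 0, 1} → 3 states.
Total: 4.

4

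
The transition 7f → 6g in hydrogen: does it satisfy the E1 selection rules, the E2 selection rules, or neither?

E1

Δl = 4 − 3 = +1; l_i + l_f = 7.
E1 (Δl = ±1): satisfied.
E2 (Δl = 0,±2, l_i+l_f ≥ 2): not satisfied.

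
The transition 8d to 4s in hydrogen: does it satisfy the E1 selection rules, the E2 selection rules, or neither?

Δl = 0 − 2 = -2; l_i + l_f = 2.
E1 (Δl = ±1): not satisfied.
E2 (Δl = 0,±2, l_i+l_f ≥ 2): satisfied.

E2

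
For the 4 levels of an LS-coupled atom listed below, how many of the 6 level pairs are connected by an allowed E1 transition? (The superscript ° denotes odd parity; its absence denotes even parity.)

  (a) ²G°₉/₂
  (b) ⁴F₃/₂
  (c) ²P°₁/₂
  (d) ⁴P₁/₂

(a)–(b): forbidden (ΔS, ΔJ).
(a)–(c): forbidden (parity, ΔL, ΔJ).
(a)–(d): forbidden (ΔS, ΔL, ΔJ).
(b)–(c): forbidden (ΔS, ΔL).
(b)–(d): forbidden (parity, ΔL).
(c)–(d): forbidden (ΔS).
Allowed pairs: 0 of 6.

0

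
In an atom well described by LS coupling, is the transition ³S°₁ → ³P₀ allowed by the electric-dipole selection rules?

Parity must change: odd → even — ✓.
ΔS = 0: S: 1 → 1 — ✓.
ΔL = 0, ±1 (not L=0↔0): L: 0 → 1, ΔL = +1 — ✓.
ΔJ = 0, ±1 (not J=0↔0): J: 1 → 0, ΔJ = -1 — ✓.
All four E1 rules are satisfied.

allowed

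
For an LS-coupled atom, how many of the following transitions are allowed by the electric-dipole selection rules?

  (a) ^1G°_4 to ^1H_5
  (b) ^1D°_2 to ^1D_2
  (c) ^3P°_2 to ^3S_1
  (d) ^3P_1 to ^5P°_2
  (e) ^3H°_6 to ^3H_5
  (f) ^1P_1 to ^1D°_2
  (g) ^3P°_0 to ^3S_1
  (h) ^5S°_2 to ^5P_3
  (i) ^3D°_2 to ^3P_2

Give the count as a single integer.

(a) allowed
(b) allowed
(c) allowed
(d) forbidden (ΔS fails)
(e) allowed
(f) allowed
(g) allowed
(h) allowed
(i) allowed
Total allowed: 8 of 9.

8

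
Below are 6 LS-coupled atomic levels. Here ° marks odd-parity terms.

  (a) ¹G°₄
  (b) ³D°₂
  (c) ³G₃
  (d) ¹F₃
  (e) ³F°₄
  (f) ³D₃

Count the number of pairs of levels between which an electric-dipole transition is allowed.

(a)–(b): forbidden (parity, ΔS, ΔL, ΔJ).
(a)–(c): forbidden (ΔS).
(a)–(d): allowed.
(a)–(e): forbidden (parity, ΔS).
(a)–(f): forbidden (ΔS, ΔL).
(b)–(c): forbidden (ΔL).
(b)–(d): forbidden (ΔS).
(b)–(e): forbidden (parity, ΔJ).
(b)–(f): allowed.
(c)–(d): forbidden (parity, ΔS).
(c)–(e): allowed.
(c)–(f): forbidden (parity, ΔL).
(d)–(e): forbidden (ΔS).
(d)–(f): forbidden (parity, ΔS).
(e)–(f): allowed.
Allowed pairs: 4 of 15.

4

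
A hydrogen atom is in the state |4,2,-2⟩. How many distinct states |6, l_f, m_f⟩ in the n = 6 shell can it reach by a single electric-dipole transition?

4

E1 requires Δl = ±1, so l_f ∈ {1, 3}; with 0 ≤ l_f ≤ n_f−1 = 5, the allowed l_f values are {1, 3}.
For l_f = 1: m_f ∈ {m_i−1, m_i, m_i+1} ∩ [−1, 1] = {-1} → 1 state.
For l_f = 3: m_f ∈ {m_i−1, m_i, m_i+1} ∩ [−3, 3] = {-3, -2, -1} → 3 states.
Total: 4.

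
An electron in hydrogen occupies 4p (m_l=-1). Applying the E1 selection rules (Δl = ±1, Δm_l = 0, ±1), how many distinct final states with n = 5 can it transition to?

4

E1 requires Δl = ±1, so l_f ∈ {0, 2}; with 0 ≤ l_f ≤ n_f−1 = 4, the allowed l_f values are {0, 2}.
For l_f = 0: m_f ∈ {m_i−1, m_i, m_i+1} ∩ [−0, 0] = {0} → 1 state.
For l_f = 2: m_f ∈ {m_i−1, m_i, m_i+1} ∩ [−2, 2] = {-2, -1, 0} → 3 states.
Total: 4.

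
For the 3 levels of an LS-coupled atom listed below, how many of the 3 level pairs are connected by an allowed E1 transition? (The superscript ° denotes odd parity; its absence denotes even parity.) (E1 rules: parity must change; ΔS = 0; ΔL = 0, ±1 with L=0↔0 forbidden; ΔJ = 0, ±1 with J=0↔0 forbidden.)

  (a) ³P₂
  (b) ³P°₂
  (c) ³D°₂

2

(a)–(b): allowed.
(a)–(c): allowed.
(b)–(c): forbidden (parity).
Allowed pairs: 2 of 3.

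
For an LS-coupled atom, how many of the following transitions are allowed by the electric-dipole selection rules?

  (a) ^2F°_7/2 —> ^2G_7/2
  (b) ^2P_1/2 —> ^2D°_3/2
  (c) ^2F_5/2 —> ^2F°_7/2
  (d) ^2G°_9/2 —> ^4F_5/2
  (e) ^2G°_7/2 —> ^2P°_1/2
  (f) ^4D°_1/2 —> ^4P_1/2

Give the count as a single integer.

4

(a) allowed
(b) allowed
(c) allowed
(d) forbidden (ΔS, ΔJ fail)
(e) forbidden (parity, ΔL, ΔJ fail)
(f) allowed
Total allowed: 4 of 6.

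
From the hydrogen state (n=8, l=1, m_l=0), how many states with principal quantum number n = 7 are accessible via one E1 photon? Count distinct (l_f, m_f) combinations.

E1 requires Δl = ±1, so l_f ∈ {0, 2}; with 0 ≤ l_f ≤ n_f−1 = 6, the allowed l_f values are {0, 2}.
For l_f = 0: m_f ∈ {m_i−1, m_i, m_i+1} ∩ [−0, 0] = {0} → 1 state.
For l_f = 2: m_f ∈ {m_i−1, m_i, m_i+1} ∩ [−2, 2] = {-1, 0, 1} → 3 states.
Total: 4.

4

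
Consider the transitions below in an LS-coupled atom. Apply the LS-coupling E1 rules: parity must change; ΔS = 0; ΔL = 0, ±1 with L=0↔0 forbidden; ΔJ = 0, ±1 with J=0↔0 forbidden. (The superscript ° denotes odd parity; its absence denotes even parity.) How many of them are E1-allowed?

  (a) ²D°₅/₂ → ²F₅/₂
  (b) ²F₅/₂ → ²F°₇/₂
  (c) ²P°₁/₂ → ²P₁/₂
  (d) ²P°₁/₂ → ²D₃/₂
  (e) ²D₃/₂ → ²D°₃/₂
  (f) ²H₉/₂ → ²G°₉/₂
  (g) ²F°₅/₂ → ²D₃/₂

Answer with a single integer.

(a) allowed
(b) allowed
(c) allowed
(d) allowed
(e) allowed
(f) allowed
(g) allowed
Total allowed: 7 of 7.

7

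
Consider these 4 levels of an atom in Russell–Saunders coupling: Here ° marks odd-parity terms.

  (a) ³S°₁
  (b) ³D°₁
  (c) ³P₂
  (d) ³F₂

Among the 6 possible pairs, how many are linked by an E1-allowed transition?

3

(a)–(b): forbidden (parity, ΔL).
(a)–(c): allowed.
(a)–(d): forbidden (ΔL).
(b)–(c): allowed.
(b)–(d): allowed.
(c)–(d): forbidden (parity, ΔL).
Allowed pairs: 3 of 6.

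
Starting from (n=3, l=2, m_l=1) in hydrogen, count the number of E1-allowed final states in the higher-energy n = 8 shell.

E1 requires Δl = ±1, so l_f ∈ {1, 3}; with 0 ≤ l_f ≤ n_f−1 = 7, the allowed l_f values are {1, 3}.
For l_f = 1: m_f ∈ {m_i−1, m_i, m_i+1} ∩ [−1, 1] = {0, 1} → 2 states.
For l_f = 3: m_f ∈ {m_i−1, m_i, m_i+1} ∩ [−3, 3] = {0, 1, 2} → 3 states.
Total: 5.

5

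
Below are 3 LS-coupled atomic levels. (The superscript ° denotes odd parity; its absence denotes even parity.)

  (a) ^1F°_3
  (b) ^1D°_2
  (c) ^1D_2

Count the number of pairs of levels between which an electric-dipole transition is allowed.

(a)–(b): forbidden (parity).
(a)–(c): allowed.
(b)–(c): allowed.
Allowed pairs: 2 of 3.

2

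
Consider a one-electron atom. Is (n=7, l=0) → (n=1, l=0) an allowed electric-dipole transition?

forbidden

Initial l = 0, final l = 0, so Δl = +0. E1 requires Δl = ±1: fails.
The transition is electric-dipole forbidden.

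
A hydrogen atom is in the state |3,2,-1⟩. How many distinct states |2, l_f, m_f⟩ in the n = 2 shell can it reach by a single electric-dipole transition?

E1 requires Δl = ±1, so l_f ∈ {1, 3}; with 0 ≤ l_f ≤ n_f−1 = 1, the allowed l_f values are {1}.
For l_f = 1: m_f ∈ {m_i−1, m_i, m_i+1} ∩ [−1, 1] = {-1, 0} → 2 states.
Total: 2.

2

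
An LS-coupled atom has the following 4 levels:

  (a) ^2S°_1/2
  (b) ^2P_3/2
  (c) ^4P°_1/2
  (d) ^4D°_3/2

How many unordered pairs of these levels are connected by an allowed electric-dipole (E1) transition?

(a)–(b): allowed.
(a)–(c): forbidden (parity, ΔS).
(a)–(d): forbidden (parity, ΔS, ΔL).
(b)–(c): forbidden (ΔS).
(b)–(d): forbidden (ΔS).
(c)–(d): forbidden (parity).
Allowed pairs: 1 of 6.

1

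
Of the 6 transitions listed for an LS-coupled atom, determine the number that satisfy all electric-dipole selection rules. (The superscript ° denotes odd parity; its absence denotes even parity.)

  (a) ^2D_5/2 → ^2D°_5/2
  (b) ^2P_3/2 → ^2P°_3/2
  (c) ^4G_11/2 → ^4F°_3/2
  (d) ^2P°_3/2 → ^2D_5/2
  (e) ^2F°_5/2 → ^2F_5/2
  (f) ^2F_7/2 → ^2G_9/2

(a) allowed
(b) allowed
(c) forbidden (ΔJ fails)
(d) allowed
(e) allowed
(f) forbidden (parity fails)
Total allowed: 4 of 6.

4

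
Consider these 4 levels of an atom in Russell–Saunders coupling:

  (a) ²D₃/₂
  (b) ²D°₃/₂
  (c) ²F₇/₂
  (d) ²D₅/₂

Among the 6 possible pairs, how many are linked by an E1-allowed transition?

(a)–(b): allowed.
(a)–(c): forbidden (parity, ΔJ).
(a)–(d): forbidden (parity).
(b)–(c): forbidden (ΔJ).
(b)–(d): allowed.
(c)–(d): forbidden (parity).
Allowed pairs: 2 of 6.

2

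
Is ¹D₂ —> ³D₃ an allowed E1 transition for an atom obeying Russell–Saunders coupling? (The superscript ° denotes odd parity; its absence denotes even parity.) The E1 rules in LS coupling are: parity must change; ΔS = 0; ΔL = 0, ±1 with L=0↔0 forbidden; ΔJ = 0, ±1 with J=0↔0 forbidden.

forbidden

Parity must change: even → even — ✗.
ΔS = 0: S: 0 → 1 — ✗.
ΔL = 0, ±1 (not L=0↔0): L: 2 → 2, ΔL = +0 — ✓.
ΔJ = 0, ±1 (not J=0↔0): J: 2 → 3, ΔJ = +1 — ✓.
Rule(s) violated: parity, ΔS.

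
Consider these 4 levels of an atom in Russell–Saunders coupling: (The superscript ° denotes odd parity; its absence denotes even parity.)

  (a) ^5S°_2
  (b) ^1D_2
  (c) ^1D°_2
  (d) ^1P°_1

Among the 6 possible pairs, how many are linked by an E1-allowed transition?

(a)–(b): forbidden (ΔS, ΔL).
(a)–(c): forbidden (parity, ΔS, ΔL).
(a)–(d): forbidden (parity, ΔS).
(b)–(c): allowed.
(b)–(d): allowed.
(c)–(d): forbidden (parity).
Allowed pairs: 2 of 6.

2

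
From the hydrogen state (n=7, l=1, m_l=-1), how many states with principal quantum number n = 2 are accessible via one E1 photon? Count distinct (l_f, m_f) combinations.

1

E1 requires Δl = ±1, so l_f ∈ {0, 2}; with 0 ≤ l_f ≤ n_f−1 = 1, the allowed l_f values are {0}.
For l_f = 0: m_f ∈ {m_i−1, m_i, m_i+1} ∩ [−0, 0] = {0} → 1 state.
Total: 1.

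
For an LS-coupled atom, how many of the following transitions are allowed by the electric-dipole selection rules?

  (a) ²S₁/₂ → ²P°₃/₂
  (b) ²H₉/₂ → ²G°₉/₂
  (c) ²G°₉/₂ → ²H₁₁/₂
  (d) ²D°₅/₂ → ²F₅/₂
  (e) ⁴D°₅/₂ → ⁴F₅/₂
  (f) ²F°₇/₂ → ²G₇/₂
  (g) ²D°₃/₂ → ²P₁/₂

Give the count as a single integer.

(a) allowed
(b) allowed
(c) allowed
(d) allowed
(e) allowed
(f) allowed
(g) allowed
Total allowed: 7 of 7.

7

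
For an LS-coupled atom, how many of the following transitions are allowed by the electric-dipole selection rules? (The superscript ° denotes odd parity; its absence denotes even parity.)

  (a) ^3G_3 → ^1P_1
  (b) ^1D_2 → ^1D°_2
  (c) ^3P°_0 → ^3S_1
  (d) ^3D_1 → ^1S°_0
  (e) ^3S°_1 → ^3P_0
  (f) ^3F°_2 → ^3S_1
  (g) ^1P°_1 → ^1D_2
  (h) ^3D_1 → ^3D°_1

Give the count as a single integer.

5

(a) forbidden (parity, ΔS, ΔL, ΔJ fail)
(b) allowed
(c) allowed
(d) forbidden (ΔS, ΔL fail)
(e) allowed
(f) forbidden (ΔL fails)
(g) allowed
(h) allowed
Total allowed: 5 of 8.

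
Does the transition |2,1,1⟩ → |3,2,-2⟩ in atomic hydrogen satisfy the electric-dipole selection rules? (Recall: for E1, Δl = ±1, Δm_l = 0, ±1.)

forbidden

Δl = 2 − 1 = +1; the E1 rule Δl = ±1 is ok.
m_l: 1 → -2 (Δm_l = -3). |Δm_l| ≤ 1 fails.
The transition is electric-dipole forbidden.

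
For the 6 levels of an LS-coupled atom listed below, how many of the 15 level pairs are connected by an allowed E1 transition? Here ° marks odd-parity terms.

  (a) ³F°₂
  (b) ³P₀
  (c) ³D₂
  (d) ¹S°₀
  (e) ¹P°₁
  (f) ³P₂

(a)–(b): forbidden (ΔL, ΔJ).
(a)–(c): allowed.
(a)–(d): forbidden (parity, ΔS, ΔL, ΔJ).
(a)–(e): forbidden (parity, ΔS, ΔL).
(a)–(f): forbidden (ΔL).
(b)–(c): forbidden (parity, ΔJ).
(b)–(d): forbidden (ΔS, ΔJ).
(b)–(e): forbidden (ΔS).
(b)–(f): forbidden (parity, ΔJ).
(c)–(d): forbidden (ΔS, ΔL, ΔJ).
(c)–(e): forbidden (ΔS).
(c)–(f): forbidden (parity).
(d)–(e): forbidden (parity).
(d)–(f): forbidden (ΔS, ΔJ).
(e)–(f): forbidden (ΔS).
Allowed pairs: 1 of 15.

1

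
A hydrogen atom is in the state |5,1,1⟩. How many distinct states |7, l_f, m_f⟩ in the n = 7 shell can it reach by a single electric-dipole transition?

E1 requires Δl = ±1, so l_f ∈ {0, 2}; with 0 ≤ l_f ≤ n_f−1 = 6, the allowed l_f values are {0, 2}.
For l_f = 0: m_f ∈ {m_i−1, m_i, m_i+1} ∩ [−0, 0] = {0} → 1 state.
For l_f = 2: m_f ∈ {m_i−1, m_i, m_i+1} ∩ [−2, 2] = {0, 1, 2} → 3 states.
Total: 4.

4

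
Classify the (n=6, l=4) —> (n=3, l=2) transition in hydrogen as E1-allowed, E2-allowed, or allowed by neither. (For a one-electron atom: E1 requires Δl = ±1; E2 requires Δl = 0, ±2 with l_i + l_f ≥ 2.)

Δl = 2 − 4 = -2; l_i + l_f = 6.
E1 (Δl = ±1): not satisfied.
E2 (Δl = 0,±2, l_i+l_f ≥ 2): satisfied.

E2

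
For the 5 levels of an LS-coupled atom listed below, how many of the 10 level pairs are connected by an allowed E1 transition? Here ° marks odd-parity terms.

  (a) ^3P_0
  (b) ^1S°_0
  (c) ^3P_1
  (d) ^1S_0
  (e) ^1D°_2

0

(a)–(b): forbidden (ΔS, ΔJ).
(a)–(c): forbidden (parity).
(a)–(d): forbidden (parity, ΔS, ΔJ).
(a)–(e): forbidden (ΔS, ΔJ).
(b)–(c): forbidden (ΔS).
(b)–(d): forbidden (ΔL, ΔJ).
(b)–(e): forbidden (parity, ΔL, ΔJ).
(c)–(d): forbidden (parity, ΔS).
(c)–(e): forbidden (ΔS).
(d)–(e): forbidden (ΔL, ΔJ).
Allowed pairs: 0 of 10.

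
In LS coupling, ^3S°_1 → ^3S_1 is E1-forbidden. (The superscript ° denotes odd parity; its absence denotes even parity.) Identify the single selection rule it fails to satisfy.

Reading off the term symbols: S 1→1, L 0→0, J 1→1, parity odd→even.
Parity must change: odd → even — satisfied.
ΔS = 0: S: 1 → 1 — satisfied.
ΔL = 0, ±1 (not L=0↔0): L: 0 → 0, ΔL = +0 — violated.
ΔJ = 0, ±1 (not J=0↔0): J: 1 → 1, ΔJ = +0 — satisfied.

the L=0 ↔ L=0 exclusion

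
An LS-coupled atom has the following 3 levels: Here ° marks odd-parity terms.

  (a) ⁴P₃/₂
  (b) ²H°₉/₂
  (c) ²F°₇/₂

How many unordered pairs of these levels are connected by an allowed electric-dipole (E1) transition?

0

(a)–(b): forbidden (ΔS, ΔL, ΔJ).
(a)–(c): forbidden (ΔS, ΔL, ΔJ).
(b)–(c): forbidden (parity, ΔL).
Allowed pairs: 0 of 3.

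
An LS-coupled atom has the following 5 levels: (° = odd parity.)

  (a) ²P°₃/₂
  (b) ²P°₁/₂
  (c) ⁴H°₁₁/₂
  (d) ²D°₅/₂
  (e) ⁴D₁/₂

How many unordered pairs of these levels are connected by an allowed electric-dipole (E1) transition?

0

(a)–(b): forbidden (parity).
(a)–(c): forbidden (parity, ΔS, ΔL, ΔJ).
(a)–(d): forbidden (parity).
(a)–(e): forbidden (ΔS).
(b)–(c): forbidden (parity, ΔS, ΔL, ΔJ).
(b)–(d): forbidden (parity, ΔJ).
(b)–(e): forbidden (ΔS).
(c)–(d): forbidden (parity, ΔS, ΔL, ΔJ).
(c)–(e): forbidden (ΔL, ΔJ).
(d)–(e): forbidden (ΔS, ΔJ).
Allowed pairs: 0 of 10.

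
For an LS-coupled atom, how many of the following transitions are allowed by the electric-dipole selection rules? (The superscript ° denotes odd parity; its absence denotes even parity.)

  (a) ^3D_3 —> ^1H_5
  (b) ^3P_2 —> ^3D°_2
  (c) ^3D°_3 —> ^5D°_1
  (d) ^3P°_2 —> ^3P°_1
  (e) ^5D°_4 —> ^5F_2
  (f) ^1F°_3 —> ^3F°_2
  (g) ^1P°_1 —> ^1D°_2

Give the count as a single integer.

(a) forbidden (parity, ΔS, ΔL, ΔJ fail)
(b) allowed
(c) forbidden (parity, ΔS, ΔJ fail)
(d) forbidden (parity fails)
(e) forbidden (ΔJ fails)
(f) forbidden (parity, ΔS fail)
(g) forbidden (parity fails)
Total allowed: 1 of 7.

1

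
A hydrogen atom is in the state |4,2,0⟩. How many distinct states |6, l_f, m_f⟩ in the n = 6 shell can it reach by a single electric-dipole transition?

E1 requires Δl = ±1, so l_f ∈ {1, 3}; with 0 ≤ l_f ≤ n_f−1 = 5, the allowed l_f values are {1, 3}.
For l_f = 1: m_f ∈ {m_i−1, m_i, m_i+1} ∩ [−1, 1] = {-1, 0, 1} → 3 states.
For l_f = 3: m_f ∈ {m_i−1, m_i, m_i+1} ∩ [−3, 3] = {-1, 0, 1} → 3 states.
Total: 6.

6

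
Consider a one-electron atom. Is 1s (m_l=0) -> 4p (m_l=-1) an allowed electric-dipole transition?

l: 0 → 1 (Δl = +1). Δl = ±1 ok.
m_l: 0 → -1 (Δm_l = -1). |Δm_l| ≤ 1 ok.
All E1 selection rules are satisfied.

allowed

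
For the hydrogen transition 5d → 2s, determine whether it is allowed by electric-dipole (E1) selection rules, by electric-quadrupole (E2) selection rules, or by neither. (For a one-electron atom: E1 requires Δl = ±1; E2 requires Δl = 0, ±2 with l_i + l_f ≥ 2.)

Δl = 0 − 2 = -2; l_i + l_f = 2.
E1 (Δl = ±1): not satisfied.
E2 (Δl = 0,±2, l_i+l_f ≥ 2): satisfied.

E2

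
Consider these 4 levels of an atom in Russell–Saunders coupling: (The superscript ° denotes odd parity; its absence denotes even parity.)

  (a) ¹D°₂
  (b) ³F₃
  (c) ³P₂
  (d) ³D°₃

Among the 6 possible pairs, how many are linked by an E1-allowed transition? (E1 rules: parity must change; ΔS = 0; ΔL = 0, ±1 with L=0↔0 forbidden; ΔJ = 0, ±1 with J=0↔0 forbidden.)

2

(a)–(b): forbidden (ΔS).
(a)–(c): forbidden (ΔS).
(a)–(d): forbidden (parity, ΔS).
(b)–(c): forbidden (parity, ΔL).
(b)–(d): allowed.
(c)–(d): allowed.
Allowed pairs: 2 of 6.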